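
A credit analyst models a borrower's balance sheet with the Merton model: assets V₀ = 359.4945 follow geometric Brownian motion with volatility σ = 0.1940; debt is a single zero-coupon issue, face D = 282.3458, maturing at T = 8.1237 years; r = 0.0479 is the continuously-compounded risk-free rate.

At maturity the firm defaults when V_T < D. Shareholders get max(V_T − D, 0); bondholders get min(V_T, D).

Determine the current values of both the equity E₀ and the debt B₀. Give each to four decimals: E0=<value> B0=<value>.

d₁ = [ln(V₀/D) + (r + σ²/2)T] / (σ√T)
   = [ln(359.4945/282.3458) + (0.0479 + 0.5·0.1940²)·8.1237] / (0.1940·√8.1237)
   = [0.241566 + 0.541997] / 0.552941 = 1.417083
d₂ = d₁ − σ√T = 1.417083 − 0.552941 = 0.864143
N(d₁) = 0.921771,  N(d₂) = 0.806245,  e^(−rT) = 0.677649
E₀ = V₀·N(d₁) − D·e^(−rT)·N(d₂)
   = 359.4945·0.921771 − 282.3458·0.677649·0.806245 = 177.111432
B₀ = V₀ − E₀ = 359.4945 − 177.111432 = 182.383068

E0=177.1114 B0=182.3831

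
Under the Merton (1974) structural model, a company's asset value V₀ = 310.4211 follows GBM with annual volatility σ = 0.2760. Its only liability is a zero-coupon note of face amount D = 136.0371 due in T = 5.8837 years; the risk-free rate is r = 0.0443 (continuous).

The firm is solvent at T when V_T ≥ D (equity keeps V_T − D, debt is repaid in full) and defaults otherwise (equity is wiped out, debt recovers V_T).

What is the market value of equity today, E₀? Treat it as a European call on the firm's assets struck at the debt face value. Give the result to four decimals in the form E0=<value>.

d₁ = [ln(V₀/D) + (r + σ²/2)T] / (σ√T)
   = [ln(310.4211/136.0371) + (0.0443 + 0.5·0.2760²)·5.8837] / (0.2760·√5.8837)
   = [0.825002 + 0.484746] / 0.669475 = 1.956381
d₂ = d₁ − σ√T = 1.956381 − 0.669475 = 1.286906
N(d₁) = 0.974790,  N(d₂) = 0.900937,  e^(−rT) = 0.770552
E₀ = V₀·N(d₁) − D·e^(−rT)·N(d₂)
   = 310.4211·0.974790 − 136.0371·0.770552·0.900937 = 208.155859

E0=208.1559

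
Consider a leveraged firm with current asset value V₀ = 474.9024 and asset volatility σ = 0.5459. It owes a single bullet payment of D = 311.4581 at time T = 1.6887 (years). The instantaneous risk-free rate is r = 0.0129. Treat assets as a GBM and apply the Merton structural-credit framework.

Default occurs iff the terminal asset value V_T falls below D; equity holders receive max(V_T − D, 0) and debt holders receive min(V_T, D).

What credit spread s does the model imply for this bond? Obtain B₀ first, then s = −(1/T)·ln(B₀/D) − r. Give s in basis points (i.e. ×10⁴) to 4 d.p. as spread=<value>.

d₁ = [ln(V₀/D) + (r + σ²/2)T] / (σ√T)
   = [ln(474.9024/311.4581) + (0.0129 + 0.5·0.5459²)·1.6887] / (0.5459·√1.6887)
   = [0.421844 + 0.273406] / 0.709397 = 0.980059
d₂ = d₁ − σ√T = 0.980059 − 0.709397 = 0.270662
N(d₁) = 0.836471,  N(d₂) = 0.606674,  e^(−rT) = 0.978451
E₀ = V₀·N(d₁) − D·e^(−rT)·N(d₂)
   = 474.9024·0.836471 − 311.4581·0.978451·0.606674 = 212.360337
B₀ = V₀ − E₀ = 474.9024 − 212.360337 = 262.542063
spread = −(1/T)·ln(B₀/D) − r = −(1/1.6887)·ln(262.542063/311.4581) − 0.0129 = 0.08827458
in basis points: 0.08827458 × 10⁴ = 882.7458 bp

spread=882.7458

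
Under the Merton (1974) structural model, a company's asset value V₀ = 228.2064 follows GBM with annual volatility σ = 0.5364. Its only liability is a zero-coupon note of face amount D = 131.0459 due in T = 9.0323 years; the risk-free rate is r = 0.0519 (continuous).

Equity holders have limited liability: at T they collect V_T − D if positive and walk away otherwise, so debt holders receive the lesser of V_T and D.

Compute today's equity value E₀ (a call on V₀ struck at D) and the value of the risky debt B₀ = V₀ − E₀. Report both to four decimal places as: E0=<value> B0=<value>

E0=175.7060 B0=52.5004

d₁ = [ln(V₀/D) + (r + σ²/2)T] / (σ√T)
   = [ln(228.2064/131.0459) + (0.0519 + 0.5·0.5364²)·9.0323] / (0.5364·√9.0323)
   = [0.554703 + 1.768185] / 1.612085 = 1.440922
d₂ = d₁ − σ√T = 1.440922 − 1.612085 = -0.171163
N(d₁) = 0.925197,  N(d₂) = 0.432048,  e^(−rT) = 0.625768
E₀ = V₀·N(d₁) − D·e^(−rT)·N(d₂)
   = 228.2064·0.925197 − 131.0459·0.625768·0.432048 = 175.706033
B₀ = V₀ − E₀ = 228.2064 − 175.706033 = 52.500367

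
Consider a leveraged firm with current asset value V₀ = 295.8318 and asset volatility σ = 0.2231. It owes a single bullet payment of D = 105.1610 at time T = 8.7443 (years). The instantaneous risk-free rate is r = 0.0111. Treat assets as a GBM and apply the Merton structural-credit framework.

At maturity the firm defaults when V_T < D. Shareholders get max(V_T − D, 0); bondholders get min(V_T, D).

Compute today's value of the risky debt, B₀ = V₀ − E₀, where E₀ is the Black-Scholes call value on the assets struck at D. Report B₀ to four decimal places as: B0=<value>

d₁ = [ln(V₀/D) + (r + σ²/2)T] / (σ√T)
   = [ln(295.8318/105.1610) + (0.0111 + 0.5·0.2231²)·8.7443] / (0.2231·√8.7443)
   = [1.034299 + 0.314679] / 0.659724 = 2.044762
d₂ = d₁ − σ√T = 2.044762 − 0.659724 = 1.385038
N(d₁) = 0.979561,  N(d₂) = 0.916980,  e^(−rT) = 0.907500
E₀ = V₀·N(d₁) − D·e^(−rT)·N(d₂)
   = 295.8318·0.979561 − 105.1610·0.907500·0.916980 = 202.274574
B₀ = V₀ − E₀ = 295.8318 − 202.274574 = 93.557226

B0=93.5572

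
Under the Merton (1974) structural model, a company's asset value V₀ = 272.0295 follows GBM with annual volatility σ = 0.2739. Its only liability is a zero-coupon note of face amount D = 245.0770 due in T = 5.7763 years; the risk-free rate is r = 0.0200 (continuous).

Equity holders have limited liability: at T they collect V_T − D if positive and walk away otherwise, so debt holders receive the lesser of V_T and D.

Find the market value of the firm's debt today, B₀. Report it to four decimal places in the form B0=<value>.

d₁ = [ln(V₀/D) + (r + σ²/2)T] / (σ√T)
   = [ln(272.0295/245.0770) + (0.0200 + 0.5·0.2739²)·5.7763] / (0.2739·√5.7763)
   = [0.104338 + 0.332199] / 0.658289 = 0.663138
d₂ = d₁ − σ√T = 0.663138 − 0.658289 = 0.004848
N(d₁) = 0.746379,  N(d₂) = 0.501934,  e^(−rT) = 0.890897
E₀ = V₀·N(d₁) − D·e^(−rT)·N(d₂)
   = 272.0295·0.746379 − 245.0770·0.890897·0.501934 = 93.445523
B₀ = V₀ − E₀ = 272.0295 − 93.445523 = 178.583977

B0=178.5840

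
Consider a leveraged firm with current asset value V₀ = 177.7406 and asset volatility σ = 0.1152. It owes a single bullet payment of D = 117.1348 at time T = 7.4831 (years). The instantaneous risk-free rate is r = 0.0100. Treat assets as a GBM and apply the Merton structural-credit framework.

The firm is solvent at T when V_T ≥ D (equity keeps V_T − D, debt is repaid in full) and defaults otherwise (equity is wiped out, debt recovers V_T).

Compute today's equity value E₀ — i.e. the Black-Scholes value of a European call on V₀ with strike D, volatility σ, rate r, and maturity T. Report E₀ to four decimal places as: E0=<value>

d₁ = [ln(V₀/D) + (r + σ²/2)T] / (σ√T)
   = [ln(177.7406/117.1348) + (0.0100 + 0.5·0.1152²)·7.4831] / (0.1152·√7.4831)
   = [0.417000 + 0.124485] / 0.315133 = 1.718277
d₂ = d₁ − σ√T = 1.718277 − 0.315133 = 1.403145
N(d₁) = 0.957127,  N(d₂) = 0.919713,  e^(−rT) = 0.927900
E₀ = V₀·N(d₁) − D·e^(−rT)·N(d₂)
   = 177.7406·0.957127 − 117.1348·0.927900·0.919713 = 70.157238

E0=70.1572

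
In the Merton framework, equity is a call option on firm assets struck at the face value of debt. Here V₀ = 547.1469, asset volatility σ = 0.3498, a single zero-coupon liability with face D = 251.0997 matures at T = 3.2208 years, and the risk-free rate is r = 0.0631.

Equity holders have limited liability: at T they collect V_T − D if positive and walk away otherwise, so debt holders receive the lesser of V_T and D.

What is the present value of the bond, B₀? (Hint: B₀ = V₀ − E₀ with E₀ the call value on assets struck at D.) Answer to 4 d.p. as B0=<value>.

d₁ = [ln(V₀/D) + (r + σ²/2)T] / (σ√T)
   = [ln(547.1469/251.0997) + (0.0631 + 0.5·0.3498²)·3.2208] / (0.3498·√3.2208)
   = [0.778867 + 0.400281] / 0.627772 = 1.878308
d₂ = d₁ − σ√T = 1.878308 − 0.627772 = 1.250536
N(d₁) = 0.969830,  N(d₂) = 0.894448,  e^(−rT) = 0.816088
E₀ = V₀·N(d₁) − D·e^(−rT)·N(d₂)
   = 547.1469·0.969830 − 251.0997·0.816088·0.894448 = 347.349802
B₀ = V₀ − E₀ = 547.1469 − 347.349802 = 199.797098

B0=199.7971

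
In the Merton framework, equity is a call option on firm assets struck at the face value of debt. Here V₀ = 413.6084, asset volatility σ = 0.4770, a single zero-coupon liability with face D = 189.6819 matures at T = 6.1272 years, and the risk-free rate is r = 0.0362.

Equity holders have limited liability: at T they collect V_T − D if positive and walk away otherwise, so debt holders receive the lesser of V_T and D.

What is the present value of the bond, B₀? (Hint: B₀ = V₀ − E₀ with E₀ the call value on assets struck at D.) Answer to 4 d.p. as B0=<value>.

B0=122.5101

d₁ = [ln(V₀/D) + (r + σ²/2)T] / (σ√T)
   = [ln(413.6084/189.6819) + (0.0362 + 0.5·0.4770²)·6.1272] / (0.4770·√6.1272)
   = [0.779571 + 0.918862] / 1.180727 = 1.438465
d₂ = d₁ − σ√T = 1.438465 − 1.180727 = 0.257738
N(d₁) = 0.924849,  N(d₂) = 0.601695,  e^(−rT) = 0.801072
E₀ = V₀·N(d₁) − D·e^(−rT)·N(d₂)
   = 413.6084·0.924849 − 189.6819·0.801072·0.601695 = 291.098350
B₀ = V₀ − E₀ = 413.6084 − 291.098350 = 122.510050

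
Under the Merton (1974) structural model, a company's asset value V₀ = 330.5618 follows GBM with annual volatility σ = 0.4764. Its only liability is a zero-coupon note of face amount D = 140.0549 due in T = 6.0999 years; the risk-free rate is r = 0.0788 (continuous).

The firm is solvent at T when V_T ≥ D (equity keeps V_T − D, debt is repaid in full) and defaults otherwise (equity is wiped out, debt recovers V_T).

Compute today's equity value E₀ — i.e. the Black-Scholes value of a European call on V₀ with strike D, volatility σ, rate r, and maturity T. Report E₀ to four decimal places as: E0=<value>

E0=255.2495

d₁ = [ln(V₀/D) + (r + σ²/2)T] / (σ√T)
   = [ln(330.5618/140.0549) + (0.0788 + 0.5·0.4764²)·6.0999] / (0.4764·√6.0999)
   = [0.858759 + 1.172880] / 1.176612 = 1.726686
d₂ = d₁ − σ√T = 1.726686 − 1.176612 = 0.550074
N(d₁) = 0.957888,  N(d₂) = 0.708866,  e^(−rT) = 0.618368
E₀ = V₀·N(d₁) − D·e^(−rT)·N(d₂)
   = 330.5618·0.957888 − 140.0549·0.618368·0.708866 = 255.249548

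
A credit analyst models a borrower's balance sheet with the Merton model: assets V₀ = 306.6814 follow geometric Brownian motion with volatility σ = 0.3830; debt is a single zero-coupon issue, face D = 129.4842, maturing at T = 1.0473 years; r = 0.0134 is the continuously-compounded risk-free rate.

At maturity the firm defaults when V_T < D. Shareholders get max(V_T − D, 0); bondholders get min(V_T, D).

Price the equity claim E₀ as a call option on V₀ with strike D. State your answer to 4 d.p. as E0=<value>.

E0=179.3386

d₁ = [ln(V₀/D) + (r + σ²/2)T] / (σ√T)
   = [ln(306.6814/129.4842) + (0.0134 + 0.5·0.3830²)·1.0473] / (0.3830·√1.0473)
   = [0.862251 + 0.090848] / 0.391953 = 2.431662
d₂ = d₁ − σ√T = 2.431662 − 0.391953 = 2.039709
N(d₁) = 0.992485,  N(d₂) = 0.979310,  e^(−rT) = 0.986064
E₀ = V₀·N(d₁) − D·e^(−rT)·N(d₂)
   = 306.6814·0.992485 − 129.4842·0.986064·0.979310 = 179.338650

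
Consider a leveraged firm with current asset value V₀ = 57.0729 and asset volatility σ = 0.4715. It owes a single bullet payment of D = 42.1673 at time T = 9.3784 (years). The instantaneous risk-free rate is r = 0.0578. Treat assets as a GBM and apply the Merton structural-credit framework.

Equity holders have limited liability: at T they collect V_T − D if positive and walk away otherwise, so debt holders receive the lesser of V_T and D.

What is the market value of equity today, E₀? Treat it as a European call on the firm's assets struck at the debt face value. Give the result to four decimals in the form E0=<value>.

d₁ = [ln(V₀/D) + (r + σ²/2)T] / (σ√T)
   = [ln(57.0729/42.1673) + (0.0578 + 0.5·0.4715²)·9.3784] / (0.4715·√9.3784)
   = [0.302684 + 1.584538] / 1.443930 = 1.307004
d₂ = d₁ − σ√T = 1.307004 − 1.443930 = -0.136925
N(d₁) = 0.904394,  N(d₂) = 0.445545,  e^(−rT) = 0.581542
E₀ = V₀·N(d₁) − D·e^(−rT)·N(d₂)
   = 57.0729·0.904394 − 42.1673·0.581542·0.445545 = 40.690728

E0=40.6907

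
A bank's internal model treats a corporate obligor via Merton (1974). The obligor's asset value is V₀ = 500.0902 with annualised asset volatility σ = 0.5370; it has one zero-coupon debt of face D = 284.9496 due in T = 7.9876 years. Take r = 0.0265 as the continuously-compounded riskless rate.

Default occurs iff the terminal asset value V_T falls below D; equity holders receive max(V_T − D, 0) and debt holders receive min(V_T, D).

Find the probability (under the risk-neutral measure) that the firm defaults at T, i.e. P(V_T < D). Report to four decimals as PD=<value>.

PD=0.5982

d₁ = [ln(V₀/D) + (r + σ²/2)T] / (σ√T)
   = [ln(500.0902/284.9496) + (0.0265 + 0.5·0.5370²)·7.9876] / (0.5370·√7.9876)
   = [0.562476 + 1.363360] / 1.517688 = 1.268927
d₂ = d₁ − σ√T = 1.268927 − 1.517688 = -0.248760
risk-neutral PD = N(−d₂) = N(0.248760) = 0.598227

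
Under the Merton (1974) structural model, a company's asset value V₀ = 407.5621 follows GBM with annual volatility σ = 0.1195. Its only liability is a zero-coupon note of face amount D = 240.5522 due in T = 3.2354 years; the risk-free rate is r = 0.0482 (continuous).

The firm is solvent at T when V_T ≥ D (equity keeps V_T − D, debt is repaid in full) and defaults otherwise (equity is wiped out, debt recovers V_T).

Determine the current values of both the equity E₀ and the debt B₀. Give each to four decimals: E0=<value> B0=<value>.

d₁ = [ln(V₀/D) + (r + σ²/2)T] / (σ√T)
   = [ln(407.5621/240.5522) + (0.0482 + 0.5·0.1195²)·3.2354] / (0.1195·√3.2354)
   = [0.527256 + 0.179047] / 0.214947 = 3.285939
d₂ = d₁ − σ√T = 3.285939 − 0.214947 = 3.070992
N(d₁) = 0.999492,  N(d₂) = 0.998933,  e^(−rT) = 0.855605
E₀ = V₀·N(d₁) − D·e^(−rT)·N(d₂)
   = 407.5621·0.999492 − 240.5522·0.855605·0.998933 = 201.756824
B₀ = V₀ − E₀ = 407.5621 − 201.756824 = 205.805276

E0=201.7568 B0=205.8053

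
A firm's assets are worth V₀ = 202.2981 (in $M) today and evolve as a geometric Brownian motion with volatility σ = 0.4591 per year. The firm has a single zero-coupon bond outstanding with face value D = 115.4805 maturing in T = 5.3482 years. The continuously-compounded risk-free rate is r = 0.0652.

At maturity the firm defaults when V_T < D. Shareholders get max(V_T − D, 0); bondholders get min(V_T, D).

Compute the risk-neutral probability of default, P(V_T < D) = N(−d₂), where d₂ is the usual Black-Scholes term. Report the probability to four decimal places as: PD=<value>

d₁ = [ln(V₀/D) + (r + σ²/2)T] / (σ√T)
   = [ln(202.2981/115.4805) + (0.0652 + 0.5·0.4591²)·5.3482] / (0.4591·√5.3482)
   = [0.560641 + 0.912330] / 1.061723 = 1.387340
d₂ = d₁ − σ√T = 1.387340 − 1.061723 = 0.325618
risk-neutral PD = N(−d₂) = N(-0.325618) = 0.372357

PD=0.3724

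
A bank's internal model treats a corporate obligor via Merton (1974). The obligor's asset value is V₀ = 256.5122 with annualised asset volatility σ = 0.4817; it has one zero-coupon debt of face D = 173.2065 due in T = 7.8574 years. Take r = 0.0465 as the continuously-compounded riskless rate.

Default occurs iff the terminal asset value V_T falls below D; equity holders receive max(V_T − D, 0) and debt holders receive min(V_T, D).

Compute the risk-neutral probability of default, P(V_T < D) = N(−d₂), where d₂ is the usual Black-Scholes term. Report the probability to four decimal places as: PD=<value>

d₁ = [ln(V₀/D) + (r + σ²/2)T] / (σ√T)
   = [ln(256.5122/173.2065) + (0.0465 + 0.5·0.4817²)·7.8574] / (0.4817·√7.8574)
   = [0.392692 + 1.276965] / 1.350256 = 1.236548
d₂ = d₁ − σ√T = 1.236548 − 1.350256 = -0.113708
risk-neutral PD = N(−d₂) = N(0.113708) = 0.545265

PD=0.5453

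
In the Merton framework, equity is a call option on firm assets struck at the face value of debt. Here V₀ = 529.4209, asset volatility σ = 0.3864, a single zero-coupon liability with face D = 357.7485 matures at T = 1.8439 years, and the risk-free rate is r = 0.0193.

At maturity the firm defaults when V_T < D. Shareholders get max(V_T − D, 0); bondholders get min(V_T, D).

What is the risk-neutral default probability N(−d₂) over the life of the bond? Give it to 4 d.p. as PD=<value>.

d₁ = [ln(V₀/D) + (r + σ²/2)T] / (σ√T)
   = [ln(529.4209/357.7485) + (0.0193 + 0.5·0.3864²)·1.8439] / (0.3864·√1.8439)
   = [0.391954 + 0.173239] / 0.524694 = 1.077186
d₂ = d₁ − σ√T = 1.077186 − 0.524694 = 0.552492
risk-neutral PD = N(−d₂) = N(-0.552492) = 0.290306

PD=0.2903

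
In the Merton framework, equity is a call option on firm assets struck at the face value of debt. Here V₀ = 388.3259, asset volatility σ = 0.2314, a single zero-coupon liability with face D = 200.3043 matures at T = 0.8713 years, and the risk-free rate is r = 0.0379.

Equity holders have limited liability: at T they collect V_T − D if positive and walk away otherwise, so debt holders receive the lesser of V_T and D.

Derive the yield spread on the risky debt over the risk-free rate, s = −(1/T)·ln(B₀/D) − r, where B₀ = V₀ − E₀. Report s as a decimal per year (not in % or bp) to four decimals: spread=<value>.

d₁ = [ln(V₀/D) + (r + σ²/2)T] / (σ√T)
   = [ln(388.3259/200.3043) + (0.0379 + 0.5·0.2314²)·0.8713] / (0.2314·√0.8713)
   = [0.662007 + 0.056350] / 0.215997 = 3.325776
d₂ = d₁ − σ√T = 3.325776 − 0.215997 = 3.109779
N(d₁) = 0.999559,  N(d₂) = 0.999064,  e^(−rT) = 0.967517
E₀ = V₀·N(d₁) − D·e^(−rT)·N(d₂)
   = 388.3259·0.999559 − 200.3043·0.967517·0.999064 = 194.538304
B₀ = V₀ − E₀ = 388.3259 − 194.538304 = 193.787596
spread = −(1/T)·ln(B₀/D) − r = −(1/0.8713)·ln(193.787596/200.3043) − 0.0379 = 0.00006054

spread=0.0001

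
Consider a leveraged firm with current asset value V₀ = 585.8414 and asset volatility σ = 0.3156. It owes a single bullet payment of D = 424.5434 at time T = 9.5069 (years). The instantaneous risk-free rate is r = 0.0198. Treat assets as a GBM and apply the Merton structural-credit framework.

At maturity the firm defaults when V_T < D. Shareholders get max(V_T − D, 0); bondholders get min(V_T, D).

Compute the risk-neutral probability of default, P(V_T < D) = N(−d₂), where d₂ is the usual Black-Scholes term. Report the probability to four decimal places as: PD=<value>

PD=0.4849

d₁ = [ln(V₀/D) + (r + σ²/2)T] / (σ√T)
   = [ln(585.8414/424.5434) + (0.0198 + 0.5·0.3156²)·9.5069] / (0.3156·√9.5069)
   = [0.322035 + 0.661696] / 0.973098 = 1.010927
d₂ = d₁ − σ√T = 1.010927 − 0.973098 = 0.037830
risk-neutral PD = N(−d₂) = N(-0.037830) = 0.484912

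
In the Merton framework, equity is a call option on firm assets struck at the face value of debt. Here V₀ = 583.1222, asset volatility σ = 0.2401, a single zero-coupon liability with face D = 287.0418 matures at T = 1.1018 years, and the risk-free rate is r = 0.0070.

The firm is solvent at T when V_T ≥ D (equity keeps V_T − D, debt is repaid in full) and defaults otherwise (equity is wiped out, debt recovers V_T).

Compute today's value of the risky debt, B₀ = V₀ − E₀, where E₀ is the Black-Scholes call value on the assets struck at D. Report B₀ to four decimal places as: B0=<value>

B0=284.7693

d₁ = [ln(V₀/D) + (r + σ²/2)T] / (σ√T)
   = [ln(583.1222/287.0418) + (0.0070 + 0.5·0.2401²)·1.1018] / (0.2401·√1.1018)
   = [0.708769 + 0.039471] / 0.252025 = 2.968912
d₂ = d₁ − σ√T = 2.968912 − 0.252025 = 2.716887
N(d₁) = 0.998506,  N(d₂) = 0.996705,  e^(−rT) = 0.992317
E₀ = V₀·N(d₁) − D·e^(−rT)·N(d₂)
   = 583.1222·0.998506 − 287.0418·0.992317·0.996705 = 298.352898
B₀ = V₀ − E₀ = 583.1222 − 298.352898 = 284.769302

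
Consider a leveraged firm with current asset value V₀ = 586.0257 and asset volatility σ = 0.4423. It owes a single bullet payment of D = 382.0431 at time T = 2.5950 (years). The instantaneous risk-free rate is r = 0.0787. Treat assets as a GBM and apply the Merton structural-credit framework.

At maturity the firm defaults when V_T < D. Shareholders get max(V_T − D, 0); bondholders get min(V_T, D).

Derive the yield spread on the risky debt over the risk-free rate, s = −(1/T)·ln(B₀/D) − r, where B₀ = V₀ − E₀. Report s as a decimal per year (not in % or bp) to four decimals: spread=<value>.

spread=0.0392

d₁ = [ln(V₀/D) + (r + σ²/2)T] / (σ√T)
   = [ln(586.0257/382.0431) + (0.0787 + 0.5·0.4423²)·2.5950] / (0.4423·√2.5950)
   = [0.427830 + 0.458056] / 0.712501 = 1.243346
d₂ = d₁ − σ√T = 1.243346 − 0.712501 = 0.530845
N(d₁) = 0.893130,  N(d₂) = 0.702237,  e^(−rT) = 0.815278
E₀ = V₀·N(d₁) − D·e^(−rT)·N(d₂)
   = 586.0257·0.893130 − 382.0431·0.815278·0.702237 = 304.670471
B₀ = V₀ − E₀ = 586.0257 − 304.670471 = 281.355229
spread = −(1/T)·ln(B₀/D) − r = −(1/2.5950)·ln(281.355229/382.0431) − 0.0787 = 0.03918647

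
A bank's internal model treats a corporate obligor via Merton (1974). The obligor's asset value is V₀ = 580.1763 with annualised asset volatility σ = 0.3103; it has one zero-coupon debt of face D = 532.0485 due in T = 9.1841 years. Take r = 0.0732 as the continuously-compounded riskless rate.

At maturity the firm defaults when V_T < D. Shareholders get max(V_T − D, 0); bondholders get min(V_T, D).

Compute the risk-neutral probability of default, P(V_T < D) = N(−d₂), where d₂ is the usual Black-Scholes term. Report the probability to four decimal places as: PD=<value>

PD=0.3681

d₁ = [ln(V₀/D) + (r + σ²/2)T] / (σ√T)
   = [ln(580.1763/532.0485) + (0.0732 + 0.5·0.3103²)·9.1841] / (0.3103·√9.1841)
   = [0.086597 + 1.114427] / 0.940373 = 1.277179
d₂ = d₁ − σ√T = 1.277179 − 0.940373 = 0.336806
risk-neutral PD = N(−d₂) = N(-0.336806) = 0.368132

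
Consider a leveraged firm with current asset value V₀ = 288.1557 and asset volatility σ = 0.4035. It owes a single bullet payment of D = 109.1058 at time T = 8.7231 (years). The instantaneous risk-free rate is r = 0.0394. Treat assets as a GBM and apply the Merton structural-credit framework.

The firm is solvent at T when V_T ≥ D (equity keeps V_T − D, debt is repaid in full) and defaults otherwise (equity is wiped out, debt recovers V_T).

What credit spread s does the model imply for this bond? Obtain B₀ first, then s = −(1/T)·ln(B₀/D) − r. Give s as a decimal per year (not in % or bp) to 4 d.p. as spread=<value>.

d₁ = [ln(V₀/D) + (r + σ²/2)T] / (σ√T)
   = [ln(288.1557/109.1058) + (0.0394 + 0.5·0.4035²)·8.7231] / (0.4035·√8.7231)
   = [0.971183 + 1.053804] / 1.191733 = 1.699195
d₂ = d₁ − σ√T = 1.699195 − 1.191733 = 0.507462
N(d₁) = 0.955359,  N(d₂) = 0.694085,  e^(−rT) = 0.709149
E₀ = V₀·N(d₁) − D·e^(−rT)·N(d₂)
   = 288.1557·0.955359 − 109.1058·0.709149·0.694085 = 221.589200
B₀ = V₀ − E₀ = 288.1557 − 221.589200 = 66.566500
spread = −(1/T)·ln(B₀/D) − r = −(1/8.7231)·ln(66.566500/109.1058) − 0.0394 = 0.01724461

spread=0.0172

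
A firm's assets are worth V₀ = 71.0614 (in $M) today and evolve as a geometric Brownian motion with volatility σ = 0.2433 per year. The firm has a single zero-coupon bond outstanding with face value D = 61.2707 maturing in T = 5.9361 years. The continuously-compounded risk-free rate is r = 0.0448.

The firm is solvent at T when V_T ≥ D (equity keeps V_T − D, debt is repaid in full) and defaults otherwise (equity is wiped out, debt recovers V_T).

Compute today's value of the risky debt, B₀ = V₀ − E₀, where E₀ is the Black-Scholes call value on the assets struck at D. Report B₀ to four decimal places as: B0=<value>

d₁ = [ln(V₀/D) + (r + σ²/2)T] / (σ√T)
   = [ln(71.0614/61.2707) + (0.0448 + 0.5·0.2433²)·5.9361] / (0.2433·√5.9361)
   = [0.148243 + 0.441631] / 0.592779 = 0.995098
d₂ = d₁ − σ√T = 0.995098 − 0.592779 = 0.402319
N(d₁) = 0.840156,  N(d₂) = 0.656276,  e^(−rT) = 0.766487
E₀ = V₀·N(d₁) − D·e^(−rT)·N(d₂)
   = 71.0614·0.840156 − 61.2707·0.766487·0.656276 = 28.881842
B₀ = V₀ − E₀ = 71.0614 − 28.881842 = 42.179558

B0=42.1796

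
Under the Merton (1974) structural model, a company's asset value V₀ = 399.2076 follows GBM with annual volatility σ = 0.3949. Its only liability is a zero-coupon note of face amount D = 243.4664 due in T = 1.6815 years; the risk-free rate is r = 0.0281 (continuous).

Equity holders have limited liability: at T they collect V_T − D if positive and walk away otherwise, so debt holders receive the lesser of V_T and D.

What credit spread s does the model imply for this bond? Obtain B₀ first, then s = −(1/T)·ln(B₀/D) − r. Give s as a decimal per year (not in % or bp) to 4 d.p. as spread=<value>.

d₁ = [ln(V₀/D) + (r + σ²/2)T] / (σ√T)
   = [ln(399.2076/243.4664) + (0.0281 + 0.5·0.3949²)·1.6815] / (0.3949·√1.6815)
   = [0.494503 + 0.178362] / 0.512077 = 1.313990
d₂ = d₁ − σ√T = 1.313990 − 0.512077 = 0.801912
N(d₁) = 0.905575,  N(d₂) = 0.788698,  e^(−rT) = 0.953849
E₀ = V₀·N(d₁) − D·e^(−rT)·N(d₂)
   = 399.2076·0.905575 − 243.4664·0.953849·0.788698 = 178.353014
B₀ = V₀ − E₀ = 399.2076 − 178.353014 = 220.854586
spread = −(1/T)·ln(B₀/D) − r = −(1/1.6815)·ln(220.854586/243.4664) − 0.0281 = 0.02986874

spread=0.0299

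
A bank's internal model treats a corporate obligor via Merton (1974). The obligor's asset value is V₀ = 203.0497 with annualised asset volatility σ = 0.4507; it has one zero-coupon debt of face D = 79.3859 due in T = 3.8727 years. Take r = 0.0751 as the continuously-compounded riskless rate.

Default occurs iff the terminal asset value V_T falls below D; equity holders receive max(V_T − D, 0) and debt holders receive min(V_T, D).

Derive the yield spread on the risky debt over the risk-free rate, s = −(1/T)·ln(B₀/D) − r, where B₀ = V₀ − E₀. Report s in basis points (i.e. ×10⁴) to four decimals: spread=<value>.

spread=153.7095

d₁ = [ln(V₀/D) + (r + σ²/2)T] / (σ√T)
   = [ln(203.0497/79.3859) + (0.0751 + 0.5·0.4507²)·3.8727] / (0.4507·√3.8727)
   = [0.939130 + 0.684171] / 0.886940 = 1.830226
d₂ = d₁ − σ√T = 1.830226 − 0.886940 = 0.943285
N(d₁) = 0.966392,  N(d₂) = 0.827233,  e^(−rT) = 0.747635
E₀ = V₀·N(d₁) − D·e^(−rT)·N(d₂)
   = 203.0497·0.966392 − 79.3859·0.747635·0.827233 = 147.127920
B₀ = V₀ − E₀ = 203.0497 − 147.127920 = 55.921780
spread = −(1/T)·ln(B₀/D) − r = −(1/3.8727)·ln(55.921780/79.3859) − 0.0751 = 0.01537095
in basis points: 0.01537095 × 10⁴ = 153.7095 bp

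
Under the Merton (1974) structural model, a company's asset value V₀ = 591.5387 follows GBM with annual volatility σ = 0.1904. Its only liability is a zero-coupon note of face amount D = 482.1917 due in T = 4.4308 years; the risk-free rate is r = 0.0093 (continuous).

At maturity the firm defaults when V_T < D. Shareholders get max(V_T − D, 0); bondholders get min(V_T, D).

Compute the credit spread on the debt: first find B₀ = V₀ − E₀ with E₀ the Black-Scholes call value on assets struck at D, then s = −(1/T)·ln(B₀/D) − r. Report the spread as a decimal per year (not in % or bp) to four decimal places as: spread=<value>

d₁ = [ln(V₀/D) + (r + σ²/2)T] / (σ√T)
   = [ln(591.5387/482.1917) + (0.0093 + 0.5·0.1904²)·4.4308] / (0.1904·√4.4308)
   = [0.204385 + 0.121519] / 0.400782 = 0.813173
d₂ = d₁ − σ√T = 0.813173 − 0.400782 = 0.412391
N(d₁) = 0.791940,  N(d₂) = 0.659974,  e^(−rT) = 0.959631
E₀ = V₀·N(d₁) − D·e^(−rT)·N(d₂)
   = 591.5387·0.791940 − 482.1917·0.959631·0.659974 = 163.076461
B₀ = V₀ − E₀ = 591.5387 − 163.076461 = 428.462239
spread = −(1/T)·ln(B₀/D) − r = −(1/4.4308)·ln(428.462239/482.1917) − 0.0093 = 0.01736316

spread=0.0174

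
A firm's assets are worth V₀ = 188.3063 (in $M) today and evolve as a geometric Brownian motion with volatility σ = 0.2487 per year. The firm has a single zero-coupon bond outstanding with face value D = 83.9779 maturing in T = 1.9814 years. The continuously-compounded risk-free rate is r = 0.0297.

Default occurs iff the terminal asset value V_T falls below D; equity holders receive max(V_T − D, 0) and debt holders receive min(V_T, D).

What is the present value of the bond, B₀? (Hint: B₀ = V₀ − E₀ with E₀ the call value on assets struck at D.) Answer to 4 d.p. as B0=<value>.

B0=79.0872

d₁ = [ln(V₀/D) + (r + σ²/2)T] / (σ√T)
   = [ln(188.3063/83.9779) + (0.0297 + 0.5·0.2487²)·1.9814] / (0.2487·√1.9814)
   = [0.807516 + 0.120124] / 0.350076 = 2.649828
d₂ = d₁ − σ√T = 2.649828 − 0.350076 = 2.299753
N(d₁) = 0.995973,  N(d₂) = 0.989269,  e^(−rT) = 0.942850
E₀ = V₀·N(d₁) − D·e^(−rT)·N(d₂)
   = 188.3063·0.995973 − 83.9779·0.942850·0.989269 = 109.219132
B₀ = V₀ − E₀ = 188.3063 − 109.219132 = 79.087168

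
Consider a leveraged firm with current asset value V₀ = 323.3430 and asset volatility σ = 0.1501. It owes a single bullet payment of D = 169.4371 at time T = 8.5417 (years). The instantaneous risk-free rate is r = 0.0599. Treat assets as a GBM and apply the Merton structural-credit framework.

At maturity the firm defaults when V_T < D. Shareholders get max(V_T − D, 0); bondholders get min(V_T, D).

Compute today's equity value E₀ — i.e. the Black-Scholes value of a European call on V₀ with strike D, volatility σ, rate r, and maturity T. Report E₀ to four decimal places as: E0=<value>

E0=221.8648

d₁ = [ln(V₀/D) + (r + σ²/2)T] / (σ√T)
   = [ln(323.3430/169.4371) + (0.0599 + 0.5·0.1501²)·8.5417] / (0.1501·√8.5417)
   = [0.646232 + 0.607870] / 0.438685 = 2.858775
d₂ = d₁ − σ√T = 2.858775 − 0.438685 = 2.420090
N(d₁) = 0.997874,  N(d₂) = 0.992242,  e^(−rT) = 0.599507
E₀ = V₀·N(d₁) − D·e^(−rT)·N(d₂)
   = 323.3430·0.997874 − 169.4371·0.599507·0.992242 = 221.864818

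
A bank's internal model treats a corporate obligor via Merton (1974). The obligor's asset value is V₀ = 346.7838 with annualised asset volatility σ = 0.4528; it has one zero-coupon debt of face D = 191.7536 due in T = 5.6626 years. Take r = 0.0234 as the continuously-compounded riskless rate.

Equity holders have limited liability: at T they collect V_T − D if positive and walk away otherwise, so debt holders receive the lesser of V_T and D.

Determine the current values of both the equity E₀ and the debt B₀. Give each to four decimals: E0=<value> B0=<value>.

E0=214.7179 B0=132.0659

d₁ = [ln(V₀/D) + (r + σ²/2)T] / (σ√T)
   = [ln(346.7838/191.7536) + (0.0234 + 0.5·0.4528²)·5.6626] / (0.4528·√5.6626)
   = [0.592490 + 0.713000] / 1.077493 = 1.211600
d₂ = d₁ − σ√T = 1.211600 − 1.077493 = 0.134107
N(d₁) = 0.887167,  N(d₂) = 0.553341,  e^(−rT) = 0.875899
E₀ = V₀·N(d₁) − D·e^(−rT)·N(d₂)
   = 346.7838·0.887167 − 191.7536·0.875899·0.553341 = 214.717861
B₀ = V₀ − E₀ = 346.7838 − 214.717861 = 132.065939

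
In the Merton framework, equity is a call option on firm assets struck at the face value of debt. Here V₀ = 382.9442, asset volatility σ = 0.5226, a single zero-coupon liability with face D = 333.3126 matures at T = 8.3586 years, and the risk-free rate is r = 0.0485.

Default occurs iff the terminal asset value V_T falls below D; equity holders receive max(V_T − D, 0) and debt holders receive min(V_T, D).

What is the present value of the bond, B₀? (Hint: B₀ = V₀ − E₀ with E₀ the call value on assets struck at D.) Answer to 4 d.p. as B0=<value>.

B0=127.6209

d₁ = [ln(V₀/D) + (r + σ²/2)T] / (σ√T)
   = [ln(382.9442/333.3126) + (0.0485 + 0.5·0.5226²)·8.3586] / (0.5226·√8.3586)
   = [0.138808 + 1.546804] / 1.510902 = 1.115633
d₂ = d₁ − σ√T = 1.115633 − 1.510902 = -0.395268
N(d₁) = 0.867710,  N(d₂) = 0.346323,  e^(−rT) = 0.666715
E₀ = V₀·N(d₁) − D·e^(−rT)·N(d₂)
   = 382.9442·0.867710 − 333.3126·0.666715·0.346323 = 255.323302
B₀ = V₀ − E₀ = 382.9442 − 255.323302 = 127.620898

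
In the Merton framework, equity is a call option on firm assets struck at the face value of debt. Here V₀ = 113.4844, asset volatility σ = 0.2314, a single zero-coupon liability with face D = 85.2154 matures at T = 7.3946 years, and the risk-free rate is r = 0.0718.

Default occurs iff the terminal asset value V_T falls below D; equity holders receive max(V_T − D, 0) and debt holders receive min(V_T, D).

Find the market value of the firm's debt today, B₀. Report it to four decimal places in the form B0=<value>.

B0=48.0193

d₁ = [ln(V₀/D) + (r + σ²/2)T] / (σ√T)
   = [ln(113.4844/85.2154) + (0.0718 + 0.5·0.2314²)·7.3946] / (0.2314·√7.3946)
   = [0.286483 + 0.728908] / 0.629246 = 1.613662
d₂ = d₁ − σ√T = 1.613662 − 0.629246 = 0.984416
N(d₁) = 0.946700,  N(d₂) = 0.837544,  e^(−rT) = 0.588056
E₀ = V₀·N(d₁) − D·e^(−rT)·N(d₂)
   = 113.4844·0.946700 − 85.2154·0.588056·0.837544 = 65.465058
B₀ = V₀ − E₀ = 113.4844 − 65.465058 = 48.019342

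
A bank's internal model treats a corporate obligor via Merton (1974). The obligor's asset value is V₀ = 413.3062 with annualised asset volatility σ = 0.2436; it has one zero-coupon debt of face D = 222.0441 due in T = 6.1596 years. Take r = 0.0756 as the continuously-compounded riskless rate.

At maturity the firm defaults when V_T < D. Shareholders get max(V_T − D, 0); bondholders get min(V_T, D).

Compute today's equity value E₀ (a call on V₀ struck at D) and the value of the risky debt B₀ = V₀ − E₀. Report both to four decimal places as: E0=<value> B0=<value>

E0=275.9365 B0=137.3697

d₁ = [ln(V₀/D) + (r + σ²/2)T] / (σ√T)
   = [ln(413.3062/222.0441) + (0.0756 + 0.5·0.2436²)·6.1596] / (0.2436·√6.1596)
   = [0.621313 + 0.648424] / 0.604580 = 2.100198
d₂ = d₁ − σ√T = 2.100198 − 0.604580 = 1.495618
N(d₁) = 0.982144,  N(d₂) = 0.932623,  e^(−rT) = 0.627717
E₀ = V₀·N(d₁) − D·e^(−rT)·N(d₂)
   = 413.3062·0.982144 − 222.0441·0.627717·0.932623 = 275.936459
B₀ = V₀ − E₀ = 413.3062 − 275.936459 = 137.369741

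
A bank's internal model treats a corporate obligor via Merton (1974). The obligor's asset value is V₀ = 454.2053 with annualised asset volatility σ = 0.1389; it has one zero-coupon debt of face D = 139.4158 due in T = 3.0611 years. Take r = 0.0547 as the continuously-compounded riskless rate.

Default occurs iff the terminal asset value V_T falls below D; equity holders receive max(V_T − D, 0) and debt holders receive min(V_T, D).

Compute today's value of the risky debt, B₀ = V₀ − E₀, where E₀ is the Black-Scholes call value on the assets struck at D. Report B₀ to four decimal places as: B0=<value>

B0=117.9214

d₁ = [ln(V₀/D) + (r + σ²/2)T] / (σ√T)
   = [ln(454.2053/139.4158) + (0.0547 + 0.5·0.1389²)·3.0611] / (0.1389·√3.0611)
   = [1.181088 + 0.196971] / 0.243019 = 5.670575
d₂ = d₁ − σ√T = 5.670575 − 0.243019 = 5.427555
N(d₁) = 1.000000,  N(d₂) = 1.000000,  e^(−rT) = 0.845826
E₀ = V₀·N(d₁) − D·e^(−rT)·N(d₂)
   = 454.2053·1.000000 − 139.4158·0.845826·1.000000 = 336.283857
B₀ = V₀ − E₀ = 454.2053 − 336.283857 = 117.921443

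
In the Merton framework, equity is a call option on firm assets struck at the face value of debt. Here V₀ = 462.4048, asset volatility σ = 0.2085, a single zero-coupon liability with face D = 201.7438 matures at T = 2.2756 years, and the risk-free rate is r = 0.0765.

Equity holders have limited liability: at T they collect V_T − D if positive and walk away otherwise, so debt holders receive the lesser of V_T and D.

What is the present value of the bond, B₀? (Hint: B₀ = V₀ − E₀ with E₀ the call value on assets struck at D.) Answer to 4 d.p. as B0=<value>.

d₁ = [ln(V₀/D) + (r + σ²/2)T] / (σ√T)
   = [ln(462.4048/201.7438) + (0.0765 + 0.5·0.2085²)·2.2756] / (0.2085·√2.2756)
   = [0.829442 + 0.223546] / 0.314524 = 3.347877
d₂ = d₁ − σ√T = 3.347877 − 0.314524 = 3.033353
N(d₁) = 0.999593,  N(d₂) = 0.998791,  e^(−rT) = 0.840227
E₀ = V₀·N(d₁) − D·e^(−rT)·N(d₂)
   = 462.4048·0.999593 − 201.7438·0.840227·0.998791 = 292.910956
B₀ = V₀ − E₀ = 462.4048 − 292.910956 = 169.493844

B0=169.4938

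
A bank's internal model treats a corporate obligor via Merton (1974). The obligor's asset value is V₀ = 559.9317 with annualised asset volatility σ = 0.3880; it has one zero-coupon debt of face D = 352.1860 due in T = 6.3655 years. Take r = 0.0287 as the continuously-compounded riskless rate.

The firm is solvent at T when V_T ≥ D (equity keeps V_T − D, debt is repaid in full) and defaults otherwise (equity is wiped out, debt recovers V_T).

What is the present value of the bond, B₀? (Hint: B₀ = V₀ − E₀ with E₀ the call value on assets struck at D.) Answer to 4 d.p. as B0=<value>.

d₁ = [ln(V₀/D) + (r + σ²/2)T] / (σ√T)
   = [ln(559.9317/352.1860) + (0.0287 + 0.5·0.3880²)·6.3655] / (0.3880·√6.3655)
   = [0.463655 + 0.661834] / 0.978922 = 1.149723
d₂ = d₁ − σ√T = 1.149723 − 0.978922 = 0.170801
N(d₁) = 0.874871,  N(d₂) = 0.567810,  e^(−rT) = 0.833026
E₀ = V₀·N(d₁) − D·e^(−rT)·N(d₂)
   = 559.9317·0.874871 − 352.1860·0.833026·0.567810 = 323.283774
B₀ = V₀ − E₀ = 559.9317 − 323.283774 = 236.647926

B0=236.6479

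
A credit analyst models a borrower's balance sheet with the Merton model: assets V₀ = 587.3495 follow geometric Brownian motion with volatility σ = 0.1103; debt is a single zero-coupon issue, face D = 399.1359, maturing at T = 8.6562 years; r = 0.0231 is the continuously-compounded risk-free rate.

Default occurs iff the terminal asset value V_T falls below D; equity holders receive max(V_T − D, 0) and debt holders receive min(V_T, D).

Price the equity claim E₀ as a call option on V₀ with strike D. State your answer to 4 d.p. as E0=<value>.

d₁ = [ln(V₀/D) + (r + σ²/2)T] / (σ√T)
   = [ln(587.3495/399.1359) + (0.0231 + 0.5·0.1103²)·8.6562] / (0.1103·√8.6562)
   = [0.386318 + 0.252614] / 0.324518 = 1.968864
d₂ = d₁ − σ√T = 1.968864 − 0.324518 = 1.644346
N(d₁) = 0.975516,  N(d₂) = 0.949948,  e^(−rT) = 0.818765
E₀ = V₀·N(d₁) − D·e^(−rT)·N(d₂)
   = 587.3495·0.975516 − 399.1359·0.818765·0.949948 = 262.527187

E0=262.5272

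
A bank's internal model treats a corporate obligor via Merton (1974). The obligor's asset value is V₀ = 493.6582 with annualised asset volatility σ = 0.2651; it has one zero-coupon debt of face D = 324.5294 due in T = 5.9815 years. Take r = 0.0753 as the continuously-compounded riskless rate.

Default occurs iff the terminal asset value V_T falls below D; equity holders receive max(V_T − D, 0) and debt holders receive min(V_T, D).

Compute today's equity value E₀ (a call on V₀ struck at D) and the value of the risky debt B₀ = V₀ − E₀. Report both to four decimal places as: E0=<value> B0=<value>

E0=295.1303 B0=198.5279

d₁ = [ln(V₀/D) + (r + σ²/2)T] / (σ√T)
   = [ln(493.6582/324.5294) + (0.0753 + 0.5·0.2651²)·5.9815] / (0.2651·√5.9815)
   = [0.419467 + 0.660591] / 0.648358 = 1.665836
d₂ = d₁ − σ√T = 1.665836 − 0.648358 = 1.017479
N(d₁) = 0.952127,  N(d₂) = 0.845537,  e^(−rT) = 0.637369
E₀ = V₀·N(d₁) − D·e^(−rT)·N(d₂)
   = 493.6582·0.952127 − 324.5294·0.637369·0.845537 = 295.130276
B₀ = V₀ − E₀ = 493.6582 − 295.130276 = 198.527924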